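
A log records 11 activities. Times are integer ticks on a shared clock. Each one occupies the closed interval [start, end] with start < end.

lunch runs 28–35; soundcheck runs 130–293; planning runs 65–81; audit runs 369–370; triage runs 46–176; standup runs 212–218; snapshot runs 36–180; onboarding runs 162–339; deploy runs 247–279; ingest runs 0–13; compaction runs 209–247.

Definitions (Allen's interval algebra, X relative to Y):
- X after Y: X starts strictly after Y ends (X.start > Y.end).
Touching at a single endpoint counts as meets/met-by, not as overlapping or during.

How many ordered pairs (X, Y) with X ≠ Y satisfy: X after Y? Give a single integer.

Checking all 110 ordered pairs for relation 'after'; matching pairs in alphabetical order:
(audit, compaction): audit after compaction ✓
(audit, deploy): audit after deploy ✓
(audit, ingest): audit after ingest ✓
(audit, lunch): audit after lunch ✓
(audit, onboarding): audit after onboarding ✓
(audit, planning): audit after planning ✓
(audit, snapshot): audit after snapshot ✓
(audit, soundcheck): audit after soundcheck ✓
(audit, standup): audit after standup ✓
(audit, triage): audit after triage ✓
(compaction, ingest): compaction after ingest ✓
(compaction, lunch): compaction after lunch ✓
(compaction, planning): compaction after planning ✓
(compaction, snapshot): compaction after snapshot ✓
(compaction, triage): compaction after triage ✓
(deploy, ingest): deploy after ingest ✓
(deploy, lunch): deploy after lunch ✓
(deploy, planning): deploy after planning ✓
(deploy, snapshot): deploy after snapshot ✓
(deploy, standup): deploy after standup ✓
(deploy, triage): deploy after triage ✓
(lunch, ingest): lunch after ingest ✓
(onboarding, ingest): onboarding after ingest ✓
(onboarding, lunch): onboarding after lunch ✓
... plus 15 further pairs not listed.
Count: 39.

39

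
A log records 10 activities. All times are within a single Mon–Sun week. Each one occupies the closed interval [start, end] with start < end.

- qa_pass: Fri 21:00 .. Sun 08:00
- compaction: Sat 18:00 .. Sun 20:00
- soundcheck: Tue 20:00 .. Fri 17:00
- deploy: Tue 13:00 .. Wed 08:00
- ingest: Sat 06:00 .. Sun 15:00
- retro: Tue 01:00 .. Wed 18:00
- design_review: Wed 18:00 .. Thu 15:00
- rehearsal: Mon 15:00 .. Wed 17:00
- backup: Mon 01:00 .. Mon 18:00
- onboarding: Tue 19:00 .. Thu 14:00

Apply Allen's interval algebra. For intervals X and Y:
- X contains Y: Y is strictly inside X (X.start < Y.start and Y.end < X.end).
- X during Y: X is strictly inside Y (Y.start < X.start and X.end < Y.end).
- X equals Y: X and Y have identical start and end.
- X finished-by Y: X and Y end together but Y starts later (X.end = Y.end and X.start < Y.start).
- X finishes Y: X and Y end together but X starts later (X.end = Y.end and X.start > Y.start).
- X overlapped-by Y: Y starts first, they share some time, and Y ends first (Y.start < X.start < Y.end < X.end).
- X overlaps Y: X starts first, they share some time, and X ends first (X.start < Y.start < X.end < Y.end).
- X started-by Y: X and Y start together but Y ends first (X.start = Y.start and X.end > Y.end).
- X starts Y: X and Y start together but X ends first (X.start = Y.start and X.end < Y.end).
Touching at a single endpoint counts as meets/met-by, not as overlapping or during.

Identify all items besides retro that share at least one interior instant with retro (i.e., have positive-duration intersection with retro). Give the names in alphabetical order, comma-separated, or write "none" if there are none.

deploy, onboarding, rehearsal, soundcheck

Target retro = [Tue 01:00, Wed 18:00].
backup [Mon 01:00, Mon 18:00] → before → no.
compaction [Sat 18:00, Sun 20:00] → after → no.
deploy [Tue 13:00, Wed 08:00] → during → yes.
design_review [Wed 18:00, Thu 15:00] → met-by → no.
ingest [Sat 06:00, Sun 15:00] → after → no.
onboarding [Tue 19:00, Thu 14:00] → overlapped-by → yes.
qa_pass [Fri 21:00, Sun 08:00] → after → no.
rehearsal [Mon 15:00, Wed 17:00] → overlaps → yes.
soundcheck [Tue 20:00, Fri 17:00] → overlapped-by → yes.
Result: deploy, onboarding, rehearsal, soundcheck.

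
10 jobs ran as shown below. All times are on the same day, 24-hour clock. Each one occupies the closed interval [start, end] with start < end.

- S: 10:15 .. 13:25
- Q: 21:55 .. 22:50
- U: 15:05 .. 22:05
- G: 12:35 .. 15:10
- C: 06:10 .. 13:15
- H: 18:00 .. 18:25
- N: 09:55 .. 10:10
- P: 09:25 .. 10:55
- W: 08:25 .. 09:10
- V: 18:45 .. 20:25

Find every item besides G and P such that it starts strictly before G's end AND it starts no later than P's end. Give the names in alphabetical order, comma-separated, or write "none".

C, N, S, W

Conditions: its start is strictly before G's end (X.start < 15:10) AND its start is no later than P's end (X.start <= 10:55).
C: start 06:10 < 15:10? ✓; start 06:10 <= 10:55? ✓ → yes.
H: start 18:00 < 15:10? ✗; start 18:00 <= 10:55? ✗ → no.
N: start 09:55 < 15:10? ✓; start 09:55 <= 10:55? ✓ → yes.
Q: start 21:55 < 15:10? ✗; start 21:55 <= 10:55? ✗ → no.
S: start 10:15 < 15:10? ✓; start 10:15 <= 10:55? ✓ → yes.
U: start 15:05 < 15:10? ✓; start 15:05 <= 10:55? ✗ → no.
V: start 18:45 < 15:10? ✗; start 18:45 <= 10:55? ✗ → no.
W: start 08:25 < 15:10? ✓; start 08:25 <= 10:55? ✓ → yes.
Result: C, N, S, W.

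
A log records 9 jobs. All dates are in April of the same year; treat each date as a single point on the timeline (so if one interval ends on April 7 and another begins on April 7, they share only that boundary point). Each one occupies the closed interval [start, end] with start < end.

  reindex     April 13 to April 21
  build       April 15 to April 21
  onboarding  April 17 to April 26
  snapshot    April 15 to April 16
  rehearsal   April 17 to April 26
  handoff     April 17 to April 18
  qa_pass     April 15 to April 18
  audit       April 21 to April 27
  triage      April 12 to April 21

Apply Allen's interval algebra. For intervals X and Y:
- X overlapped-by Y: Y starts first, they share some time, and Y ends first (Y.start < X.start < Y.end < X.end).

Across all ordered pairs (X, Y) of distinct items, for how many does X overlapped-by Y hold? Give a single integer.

10

Checking all 72 ordered pairs for relation 'overlapped-by'; matching pairs in alphabetical order:
(audit, onboarding): audit overlapped-by onboarding ✓
(audit, rehearsal): audit overlapped-by rehearsal ✓
(onboarding, build): onboarding overlapped-by build ✓
(onboarding, qa_pass): onboarding overlapped-by qa_pass ✓
(onboarding, reindex): onboarding overlapped-by reindex ✓
(onboarding, triage): onboarding overlapped-by triage ✓
(rehearsal, build): rehearsal overlapped-by build ✓
(rehearsal, qa_pass): rehearsal overlapped-by qa_pass ✓
(rehearsal, reindex): rehearsal overlapped-by reindex ✓
(rehearsal, triage): rehearsal overlapped-by triage ✓
Count: 10.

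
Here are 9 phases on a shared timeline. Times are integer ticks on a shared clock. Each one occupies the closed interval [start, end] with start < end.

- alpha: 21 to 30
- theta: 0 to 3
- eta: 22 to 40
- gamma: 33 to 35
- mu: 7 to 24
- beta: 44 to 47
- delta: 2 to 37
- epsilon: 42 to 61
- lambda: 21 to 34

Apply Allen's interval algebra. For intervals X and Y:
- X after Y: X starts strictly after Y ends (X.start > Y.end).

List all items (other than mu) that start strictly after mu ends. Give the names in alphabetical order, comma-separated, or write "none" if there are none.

beta, epsilon, gamma

Target mu = [7, 24].
alpha [21, 30] → overlapped-by → no.
beta [44, 47] → after → yes.
delta [2, 37] → contains → no.
epsilon [42, 61] → after → yes.
eta [22, 40] → overlapped-by → no.
gamma [33, 35] → after → yes.
lambda [21, 34] → overlapped-by → no.
theta [0, 3] → before → no.
Result: beta, epsilon, gamma.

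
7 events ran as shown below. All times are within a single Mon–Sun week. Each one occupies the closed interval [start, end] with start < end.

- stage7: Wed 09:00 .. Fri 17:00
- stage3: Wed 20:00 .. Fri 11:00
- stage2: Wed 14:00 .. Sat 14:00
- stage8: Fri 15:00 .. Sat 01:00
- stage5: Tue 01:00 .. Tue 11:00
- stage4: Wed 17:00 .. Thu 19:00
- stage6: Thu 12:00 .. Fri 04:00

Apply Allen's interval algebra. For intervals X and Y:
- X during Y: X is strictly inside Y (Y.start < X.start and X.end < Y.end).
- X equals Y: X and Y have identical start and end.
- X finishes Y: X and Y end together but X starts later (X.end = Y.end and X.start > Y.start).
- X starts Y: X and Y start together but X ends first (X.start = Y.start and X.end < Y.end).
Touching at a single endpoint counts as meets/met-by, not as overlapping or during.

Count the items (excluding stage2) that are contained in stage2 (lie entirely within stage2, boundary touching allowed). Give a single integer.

Target stage2 = [Wed 14:00, Sat 14:00].
stage3 [Wed 20:00, Fri 11:00] → during → counts.
stage4 [Wed 17:00, Thu 19:00] → during → counts.
stage5 [Tue 01:00, Tue 11:00] → before → no.
stage6 [Thu 12:00, Fri 04:00] → during → counts.
stage7 [Wed 09:00, Fri 17:00] → overlaps → no.
stage8 [Fri 15:00, Sat 01:00] → during → counts.
Total: 4.

4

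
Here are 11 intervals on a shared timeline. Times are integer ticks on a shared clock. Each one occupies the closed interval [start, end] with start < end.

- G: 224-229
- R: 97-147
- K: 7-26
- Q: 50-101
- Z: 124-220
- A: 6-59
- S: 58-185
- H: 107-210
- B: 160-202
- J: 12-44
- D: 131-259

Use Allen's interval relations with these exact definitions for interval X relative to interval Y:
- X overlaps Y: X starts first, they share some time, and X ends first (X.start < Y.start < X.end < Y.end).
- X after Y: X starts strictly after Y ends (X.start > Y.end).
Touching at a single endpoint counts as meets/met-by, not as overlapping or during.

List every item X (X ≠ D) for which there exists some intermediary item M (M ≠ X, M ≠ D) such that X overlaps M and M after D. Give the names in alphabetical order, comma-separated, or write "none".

none

Target D = [131, 259].
Intermediaries M with M after D: none.
Union: none.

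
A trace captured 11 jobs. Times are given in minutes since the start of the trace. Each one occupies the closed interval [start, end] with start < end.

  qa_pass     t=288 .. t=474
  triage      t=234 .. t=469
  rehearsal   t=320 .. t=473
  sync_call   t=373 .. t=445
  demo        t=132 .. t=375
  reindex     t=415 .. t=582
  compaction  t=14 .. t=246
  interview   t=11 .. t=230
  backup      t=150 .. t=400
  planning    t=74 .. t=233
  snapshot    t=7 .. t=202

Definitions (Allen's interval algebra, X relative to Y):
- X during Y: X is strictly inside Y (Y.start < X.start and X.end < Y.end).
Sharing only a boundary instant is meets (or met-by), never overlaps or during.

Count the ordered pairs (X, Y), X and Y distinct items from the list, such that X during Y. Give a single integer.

Checking all 110 ordered pairs for relation 'during'; matching pairs in alphabetical order:
(planning, compaction): planning during compaction ✓
(rehearsal, qa_pass): rehearsal during qa_pass ✓
(sync_call, qa_pass): sync_call during qa_pass ✓
(sync_call, rehearsal): sync_call during rehearsal ✓
(sync_call, triage): sync_call during triage ✓
Count: 5.

5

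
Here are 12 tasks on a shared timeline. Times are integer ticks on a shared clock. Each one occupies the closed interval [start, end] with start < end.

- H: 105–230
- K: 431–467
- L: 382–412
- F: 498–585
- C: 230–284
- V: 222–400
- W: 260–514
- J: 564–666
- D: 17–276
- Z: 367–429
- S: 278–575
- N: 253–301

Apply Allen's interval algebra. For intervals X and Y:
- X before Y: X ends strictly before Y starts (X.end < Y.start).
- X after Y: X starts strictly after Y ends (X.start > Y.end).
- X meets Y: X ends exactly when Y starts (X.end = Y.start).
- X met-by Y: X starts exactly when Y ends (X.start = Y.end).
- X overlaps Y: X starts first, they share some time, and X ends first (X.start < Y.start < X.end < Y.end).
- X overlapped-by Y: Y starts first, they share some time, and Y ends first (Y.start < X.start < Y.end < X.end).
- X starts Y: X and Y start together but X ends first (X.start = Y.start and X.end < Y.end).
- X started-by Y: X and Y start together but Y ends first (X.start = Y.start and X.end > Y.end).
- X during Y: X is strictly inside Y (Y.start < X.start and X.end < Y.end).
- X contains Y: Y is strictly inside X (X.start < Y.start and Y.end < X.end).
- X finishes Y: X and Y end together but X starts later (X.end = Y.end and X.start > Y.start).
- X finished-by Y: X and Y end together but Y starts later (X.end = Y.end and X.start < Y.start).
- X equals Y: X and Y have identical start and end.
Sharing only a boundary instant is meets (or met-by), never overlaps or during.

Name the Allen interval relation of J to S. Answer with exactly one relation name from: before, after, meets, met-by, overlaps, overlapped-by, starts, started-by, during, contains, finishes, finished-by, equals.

J = [564, 666]; S = [278, 575].
Compare endpoints: J.start > S.start, J.start < S.end, J.end > S.start, J.end > S.end.
That pattern is 'overlapped-by'.

overlapped-by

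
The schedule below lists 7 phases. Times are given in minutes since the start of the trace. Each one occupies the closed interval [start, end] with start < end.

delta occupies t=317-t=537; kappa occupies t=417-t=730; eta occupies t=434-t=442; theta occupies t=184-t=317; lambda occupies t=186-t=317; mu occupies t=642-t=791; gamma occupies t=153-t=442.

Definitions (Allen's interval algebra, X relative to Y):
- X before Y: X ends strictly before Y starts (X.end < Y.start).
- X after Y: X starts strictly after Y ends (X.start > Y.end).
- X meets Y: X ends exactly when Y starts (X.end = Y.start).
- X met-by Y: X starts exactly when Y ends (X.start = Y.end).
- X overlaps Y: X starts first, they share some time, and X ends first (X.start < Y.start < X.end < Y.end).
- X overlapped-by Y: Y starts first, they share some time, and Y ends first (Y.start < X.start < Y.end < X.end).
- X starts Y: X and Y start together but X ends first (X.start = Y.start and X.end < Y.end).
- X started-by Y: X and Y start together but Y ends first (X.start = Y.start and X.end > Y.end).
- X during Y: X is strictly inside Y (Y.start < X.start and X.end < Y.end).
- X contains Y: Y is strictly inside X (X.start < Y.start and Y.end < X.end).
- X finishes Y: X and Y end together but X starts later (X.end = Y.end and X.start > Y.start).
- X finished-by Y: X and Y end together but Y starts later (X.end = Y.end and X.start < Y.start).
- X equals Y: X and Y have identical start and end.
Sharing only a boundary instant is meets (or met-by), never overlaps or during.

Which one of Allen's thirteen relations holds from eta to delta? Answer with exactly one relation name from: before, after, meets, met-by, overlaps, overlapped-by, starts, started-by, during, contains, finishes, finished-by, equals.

during

eta = [t=434, t=442]; delta = [t=317, t=537].
Compare endpoints: eta.start > delta.start, eta.start < delta.end, eta.end > delta.start, eta.end < delta.end.
That pattern is 'during'.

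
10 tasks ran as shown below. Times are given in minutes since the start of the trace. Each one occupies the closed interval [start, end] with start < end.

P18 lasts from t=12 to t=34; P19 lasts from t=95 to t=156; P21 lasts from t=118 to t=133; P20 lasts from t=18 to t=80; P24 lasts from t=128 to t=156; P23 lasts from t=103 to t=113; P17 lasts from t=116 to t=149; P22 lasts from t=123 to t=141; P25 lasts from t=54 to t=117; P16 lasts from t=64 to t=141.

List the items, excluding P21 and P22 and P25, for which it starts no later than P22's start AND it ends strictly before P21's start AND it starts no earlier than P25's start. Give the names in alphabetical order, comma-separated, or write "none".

Conditions: its start is no later than P22's start (X.start <= t=123) AND its end is strictly before P21's start (X.end < t=118) AND its start is no earlier than P25's start (X.start >= t=54).
P16: start t=64 <= t=123? ✓; end t=141 < t=118? ✗; start t=64 >= t=54? ✓ → no.
P17: start t=116 <= t=123? ✓; end t=149 < t=118? ✗; start t=116 >= t=54? ✓ → no.
P18: start t=12 <= t=123? ✓; end t=34 < t=118? ✓; start t=12 >= t=54? ✗ → no.
P19: start t=95 <= t=123? ✓; end t=156 < t=118? ✗; start t=95 >= t=54? ✓ → no.
P20: start t=18 <= t=123? ✓; end t=80 < t=118? ✓; start t=18 >= t=54? ✗ → no.
P23: start t=103 <= t=123? ✓; end t=113 < t=118? ✓; start t=103 >= t=54? ✓ → yes.
P24: start t=128 <= t=123? ✗; end t=156 < t=118? ✗; start t=128 >= t=54? ✓ → no.
Result: P23.

P23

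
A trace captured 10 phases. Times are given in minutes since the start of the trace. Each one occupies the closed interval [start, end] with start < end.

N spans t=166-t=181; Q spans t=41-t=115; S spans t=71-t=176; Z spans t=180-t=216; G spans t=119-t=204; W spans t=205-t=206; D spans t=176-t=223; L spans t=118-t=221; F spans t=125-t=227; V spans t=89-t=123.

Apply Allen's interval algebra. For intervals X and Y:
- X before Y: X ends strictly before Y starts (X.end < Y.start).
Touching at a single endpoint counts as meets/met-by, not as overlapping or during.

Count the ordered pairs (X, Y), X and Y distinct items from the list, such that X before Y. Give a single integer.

Checking all 90 ordered pairs for relation 'before'; matching pairs in alphabetical order:
(G, W): G before W ✓
(N, W): N before W ✓
(Q, D): Q before D ✓
(Q, F): Q before F ✓
(Q, G): Q before G ✓
(Q, L): Q before L ✓
(Q, N): Q before N ✓
(Q, W): Q before W ✓
(Q, Z): Q before Z ✓
(S, W): S before W ✓
(S, Z): S before Z ✓
(V, D): V before D ✓
(V, F): V before F ✓
(V, N): V before N ✓
(V, W): V before W ✓
(V, Z): V before Z ✓
Count: 16.

16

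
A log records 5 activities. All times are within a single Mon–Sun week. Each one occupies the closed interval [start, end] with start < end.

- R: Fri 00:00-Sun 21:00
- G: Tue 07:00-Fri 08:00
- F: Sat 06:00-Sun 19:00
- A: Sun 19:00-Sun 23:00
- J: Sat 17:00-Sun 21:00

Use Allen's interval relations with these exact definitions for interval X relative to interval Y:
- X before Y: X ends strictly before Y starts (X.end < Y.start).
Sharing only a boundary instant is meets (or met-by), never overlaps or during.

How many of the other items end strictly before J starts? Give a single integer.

1

Target J = [Sat 17:00, Sun 21:00].
A [Sun 19:00, Sun 23:00] → overlapped-by → no.
F [Sat 06:00, Sun 19:00] → overlaps → no.
G [Tue 07:00, Fri 08:00] → before → counts.
R [Fri 00:00, Sun 21:00] → finished-by → no.
Total: 1.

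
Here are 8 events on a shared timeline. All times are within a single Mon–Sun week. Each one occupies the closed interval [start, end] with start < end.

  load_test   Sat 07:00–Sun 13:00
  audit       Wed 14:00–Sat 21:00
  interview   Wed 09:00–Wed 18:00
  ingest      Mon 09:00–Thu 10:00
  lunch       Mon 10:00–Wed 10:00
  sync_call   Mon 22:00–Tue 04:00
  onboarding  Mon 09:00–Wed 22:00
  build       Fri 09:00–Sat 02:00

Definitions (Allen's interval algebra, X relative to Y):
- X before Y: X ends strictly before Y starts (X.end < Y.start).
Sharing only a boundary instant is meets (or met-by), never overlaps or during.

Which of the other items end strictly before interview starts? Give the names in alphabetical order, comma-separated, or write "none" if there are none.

sync_call

Target interview = [Wed 09:00, Wed 18:00].
audit [Wed 14:00, Sat 21:00] → overlapped-by → no.
build [Fri 09:00, Sat 02:00] → after → no.
ingest [Mon 09:00, Thu 10:00] → contains → no.
load_test [Sat 07:00, Sun 13:00] → after → no.
lunch [Mon 10:00, Wed 10:00] → overlaps → no.
onboarding [Mon 09:00, Wed 22:00] → contains → no.
sync_call [Mon 22:00, Tue 04:00] → before → yes.
Result: sync_call.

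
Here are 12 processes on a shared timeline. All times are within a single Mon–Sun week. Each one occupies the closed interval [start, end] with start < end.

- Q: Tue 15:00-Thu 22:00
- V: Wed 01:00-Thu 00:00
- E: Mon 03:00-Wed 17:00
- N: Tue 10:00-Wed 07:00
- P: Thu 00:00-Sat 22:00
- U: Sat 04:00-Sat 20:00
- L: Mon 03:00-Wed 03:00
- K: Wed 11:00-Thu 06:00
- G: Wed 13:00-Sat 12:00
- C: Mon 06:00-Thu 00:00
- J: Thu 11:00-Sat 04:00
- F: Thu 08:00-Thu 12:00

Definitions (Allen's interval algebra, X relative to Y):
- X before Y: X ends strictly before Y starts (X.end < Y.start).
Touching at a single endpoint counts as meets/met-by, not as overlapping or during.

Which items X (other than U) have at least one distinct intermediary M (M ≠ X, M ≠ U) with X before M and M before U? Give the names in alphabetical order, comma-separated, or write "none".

C, E, K, L, N, V

Target U = [Sat 04:00, Sat 20:00].
Intermediaries M with M before U: C, E, F, K, L, N, Q, V.
Via C — items with X before C: none.
Via E — items with X before E: none.
Via F — items with X before F: C, E, K, L, N, V.
Via K — items with X before K: L, N.
Via L — items with X before L: none.
Via N — items with X before N: none.
Via Q — items with X before Q: none.
Via V — items with X before V: none.
Union: C, E, K, L, N, V.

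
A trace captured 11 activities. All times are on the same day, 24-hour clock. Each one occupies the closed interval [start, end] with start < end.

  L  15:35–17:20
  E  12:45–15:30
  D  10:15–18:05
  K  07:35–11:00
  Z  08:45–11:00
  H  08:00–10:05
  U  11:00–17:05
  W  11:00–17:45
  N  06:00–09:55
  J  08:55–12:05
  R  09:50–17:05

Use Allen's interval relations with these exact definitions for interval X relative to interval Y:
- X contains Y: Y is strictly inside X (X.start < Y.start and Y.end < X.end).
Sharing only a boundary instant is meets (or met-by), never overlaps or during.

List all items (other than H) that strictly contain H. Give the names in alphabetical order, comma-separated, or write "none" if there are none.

Target H = [08:00, 10:05].
D [10:15, 18:05] → after → no.
E [12:45, 15:30] → after → no.
J [08:55, 12:05] → overlapped-by → no.
K [07:35, 11:00] → contains → yes.
L [15:35, 17:20] → after → no.
N [06:00, 09:55] → overlaps → no.
R [09:50, 17:05] → overlapped-by → no.
U [11:00, 17:05] → after → no.
W [11:00, 17:45] → after → no.
Z [08:45, 11:00] → overlapped-by → no.
Result: K.

K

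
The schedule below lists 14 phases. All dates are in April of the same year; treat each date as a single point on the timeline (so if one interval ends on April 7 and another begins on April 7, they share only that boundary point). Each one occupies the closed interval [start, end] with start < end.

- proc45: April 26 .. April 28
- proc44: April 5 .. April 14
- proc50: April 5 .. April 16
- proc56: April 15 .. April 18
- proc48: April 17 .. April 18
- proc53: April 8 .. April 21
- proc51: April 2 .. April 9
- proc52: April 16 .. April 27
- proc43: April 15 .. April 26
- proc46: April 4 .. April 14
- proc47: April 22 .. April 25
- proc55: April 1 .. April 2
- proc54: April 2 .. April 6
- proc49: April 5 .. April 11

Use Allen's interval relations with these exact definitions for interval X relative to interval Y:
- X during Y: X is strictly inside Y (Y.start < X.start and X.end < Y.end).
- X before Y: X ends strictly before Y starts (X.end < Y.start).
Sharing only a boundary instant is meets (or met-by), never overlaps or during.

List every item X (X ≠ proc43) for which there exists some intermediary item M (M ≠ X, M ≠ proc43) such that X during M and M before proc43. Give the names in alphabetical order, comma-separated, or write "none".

Target proc43 = [April 15, April 26].
Intermediaries M with M before proc43: proc44, proc46, proc49, proc51, proc54, proc55.
Via proc44 — items with X during proc44: none.
Via proc46 — items with X during proc46: proc49.
Via proc49 — items with X during proc49: none.
Via proc51 — items with X during proc51: none.
Via proc54 — items with X during proc54: none.
Via proc55 — items with X during proc55: none.
Union: proc49.

proc49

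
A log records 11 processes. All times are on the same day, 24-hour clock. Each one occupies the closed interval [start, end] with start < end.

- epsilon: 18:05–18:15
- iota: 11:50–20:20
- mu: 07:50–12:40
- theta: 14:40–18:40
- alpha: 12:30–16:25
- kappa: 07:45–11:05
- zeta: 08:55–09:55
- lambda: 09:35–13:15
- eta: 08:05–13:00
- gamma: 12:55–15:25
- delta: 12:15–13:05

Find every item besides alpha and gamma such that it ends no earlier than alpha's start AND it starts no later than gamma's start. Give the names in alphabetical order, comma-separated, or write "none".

Conditions: its end is no earlier than alpha's start (X.end >= 12:30) AND its start is no later than gamma's start (X.start <= 12:55).
delta: end 13:05 >= 12:30? ✓; start 12:15 <= 12:55? ✓ → yes.
epsilon: end 18:15 >= 12:30? ✓; start 18:05 <= 12:55? ✗ → no.
eta: end 13:00 >= 12:30? ✓; start 08:05 <= 12:55? ✓ → yes.
iota: end 20:20 >= 12:30? ✓; start 11:50 <= 12:55? ✓ → yes.
kappa: end 11:05 >= 12:30? ✗; start 07:45 <= 12:55? ✓ → no.
lambda: end 13:15 >= 12:30? ✓; start 09:35 <= 12:55? ✓ → yes.
mu: end 12:40 >= 12:30? ✓; start 07:50 <= 12:55? ✓ → yes.
theta: end 18:40 >= 12:30? ✓; start 14:40 <= 12:55? ✗ → no.
zeta: end 09:55 >= 12:30? ✗; start 08:55 <= 12:55? ✓ → no.
Result: delta, eta, iota, lambda, mu.

delta, eta, iota, lambda, mu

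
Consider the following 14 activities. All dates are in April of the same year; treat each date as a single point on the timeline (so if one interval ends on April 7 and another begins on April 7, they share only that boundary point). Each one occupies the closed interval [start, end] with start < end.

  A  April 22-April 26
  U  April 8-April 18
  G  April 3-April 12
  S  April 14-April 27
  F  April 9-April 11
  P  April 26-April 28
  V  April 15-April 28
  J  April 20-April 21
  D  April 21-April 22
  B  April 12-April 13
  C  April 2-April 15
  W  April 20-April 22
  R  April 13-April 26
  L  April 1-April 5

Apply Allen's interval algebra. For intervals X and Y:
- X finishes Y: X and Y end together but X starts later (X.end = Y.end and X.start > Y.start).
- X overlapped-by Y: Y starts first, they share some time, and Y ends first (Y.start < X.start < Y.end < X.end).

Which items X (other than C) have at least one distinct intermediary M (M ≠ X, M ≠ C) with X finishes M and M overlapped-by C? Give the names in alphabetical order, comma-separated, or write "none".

Target C = [April 2, April 15].
Intermediaries M with M overlapped-by C: R, S, U.
Via R — items with X finishes R: A.
Via S — items with X finishes S: none.
Via U — items with X finishes U: none.
Union: A.

A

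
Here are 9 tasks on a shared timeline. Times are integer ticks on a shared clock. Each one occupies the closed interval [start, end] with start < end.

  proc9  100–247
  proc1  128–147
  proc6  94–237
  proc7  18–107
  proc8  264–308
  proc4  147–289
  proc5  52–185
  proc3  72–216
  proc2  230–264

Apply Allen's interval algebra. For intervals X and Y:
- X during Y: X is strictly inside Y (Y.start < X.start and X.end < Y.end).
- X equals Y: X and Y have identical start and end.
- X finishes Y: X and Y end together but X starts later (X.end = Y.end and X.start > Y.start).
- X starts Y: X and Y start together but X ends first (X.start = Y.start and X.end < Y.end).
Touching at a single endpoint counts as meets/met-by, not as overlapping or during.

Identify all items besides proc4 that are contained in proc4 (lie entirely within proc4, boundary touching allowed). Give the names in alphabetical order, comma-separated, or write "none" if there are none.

Target proc4 = [147, 289].
proc1 [128, 147] → meets → no.
proc2 [230, 264] → during → yes.
proc3 [72, 216] → overlaps → no.
proc5 [52, 185] → overlaps → no.
proc6 [94, 237] → overlaps → no.
proc7 [18, 107] → before → no.
proc8 [264, 308] → overlapped-by → no.
proc9 [100, 247] → overlaps → no.
Result: proc2.

proc2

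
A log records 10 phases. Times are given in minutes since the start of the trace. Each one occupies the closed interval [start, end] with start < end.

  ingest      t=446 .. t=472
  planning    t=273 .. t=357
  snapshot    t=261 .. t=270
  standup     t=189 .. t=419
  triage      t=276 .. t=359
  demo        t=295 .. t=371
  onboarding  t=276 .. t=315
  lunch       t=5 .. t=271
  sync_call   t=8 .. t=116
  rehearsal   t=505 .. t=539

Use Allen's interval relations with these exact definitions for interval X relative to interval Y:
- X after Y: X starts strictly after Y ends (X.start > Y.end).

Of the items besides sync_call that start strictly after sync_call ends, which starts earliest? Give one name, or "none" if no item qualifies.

standup

Target sync_call = [t=8, t=116].
demo [t=295, t=371] → after → candidate.
ingest [t=446, t=472] → after → candidate.
lunch [t=5, t=271] → contains → excluded.
onboarding [t=276, t=315] → after → candidate.
planning [t=273, t=357] → after → candidate.
rehearsal [t=505, t=539] → after → candidate.
snapshot [t=261, t=270] → after → candidate.
standup [t=189, t=419] → after → candidate.
triage [t=276, t=359] → after → candidate.
Among candidates, earliest start is t=189 → standup.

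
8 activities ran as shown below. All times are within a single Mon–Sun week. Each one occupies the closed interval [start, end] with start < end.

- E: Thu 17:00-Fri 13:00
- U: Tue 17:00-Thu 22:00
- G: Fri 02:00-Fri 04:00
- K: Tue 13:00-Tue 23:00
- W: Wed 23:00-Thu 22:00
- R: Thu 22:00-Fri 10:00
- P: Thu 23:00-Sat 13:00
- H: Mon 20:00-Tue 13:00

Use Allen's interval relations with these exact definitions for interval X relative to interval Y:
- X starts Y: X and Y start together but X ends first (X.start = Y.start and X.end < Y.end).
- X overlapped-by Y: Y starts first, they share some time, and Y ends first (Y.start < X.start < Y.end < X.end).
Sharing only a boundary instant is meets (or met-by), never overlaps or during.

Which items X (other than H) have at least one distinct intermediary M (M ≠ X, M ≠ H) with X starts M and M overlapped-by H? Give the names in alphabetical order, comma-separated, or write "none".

none

Target H = [Mon 20:00, Tue 13:00].
Intermediaries M with M overlapped-by H: none.
Union: none.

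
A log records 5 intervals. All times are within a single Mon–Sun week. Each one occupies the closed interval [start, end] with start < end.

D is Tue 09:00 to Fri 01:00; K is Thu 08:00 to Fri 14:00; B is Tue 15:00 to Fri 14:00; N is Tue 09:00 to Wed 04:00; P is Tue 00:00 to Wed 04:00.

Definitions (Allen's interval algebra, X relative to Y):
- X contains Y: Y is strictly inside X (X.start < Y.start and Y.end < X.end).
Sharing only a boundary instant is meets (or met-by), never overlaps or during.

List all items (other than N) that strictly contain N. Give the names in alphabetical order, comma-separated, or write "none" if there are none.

none

Target N = [Tue 09:00, Wed 04:00].
B [Tue 15:00, Fri 14:00] → overlapped-by → no.
D [Tue 09:00, Fri 01:00] → started-by → no.
K [Thu 08:00, Fri 14:00] → after → no.
P [Tue 00:00, Wed 04:00] → finished-by → no.
Result: none.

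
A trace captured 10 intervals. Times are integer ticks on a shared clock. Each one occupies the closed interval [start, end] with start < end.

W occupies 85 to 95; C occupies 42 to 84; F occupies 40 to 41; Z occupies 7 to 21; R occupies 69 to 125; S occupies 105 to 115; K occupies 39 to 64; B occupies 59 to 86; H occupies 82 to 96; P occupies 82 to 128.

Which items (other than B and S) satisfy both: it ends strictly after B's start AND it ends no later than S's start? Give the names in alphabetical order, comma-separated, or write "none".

C, H, K, W

Conditions: its end is strictly after B's start (X.end > 59) AND its end is no later than S's start (X.end <= 105).
C: end 84 > 59? ✓; end 84 <= 105? ✓ → yes.
F: end 41 > 59? ✗; end 41 <= 105? ✓ → no.
H: end 96 > 59? ✓; end 96 <= 105? ✓ → yes.
K: end 64 > 59? ✓; end 64 <= 105? ✓ → yes.
P: end 128 > 59? ✓; end 128 <= 105? ✗ → no.
R: end 125 > 59? ✓; end 125 <= 105? ✗ → no.
W: end 95 > 59? ✓; end 95 <= 105? ✓ → yes.
Z: end 21 > 59? ✗; end 21 <= 105? ✓ → no.
Result: C, H, K, W.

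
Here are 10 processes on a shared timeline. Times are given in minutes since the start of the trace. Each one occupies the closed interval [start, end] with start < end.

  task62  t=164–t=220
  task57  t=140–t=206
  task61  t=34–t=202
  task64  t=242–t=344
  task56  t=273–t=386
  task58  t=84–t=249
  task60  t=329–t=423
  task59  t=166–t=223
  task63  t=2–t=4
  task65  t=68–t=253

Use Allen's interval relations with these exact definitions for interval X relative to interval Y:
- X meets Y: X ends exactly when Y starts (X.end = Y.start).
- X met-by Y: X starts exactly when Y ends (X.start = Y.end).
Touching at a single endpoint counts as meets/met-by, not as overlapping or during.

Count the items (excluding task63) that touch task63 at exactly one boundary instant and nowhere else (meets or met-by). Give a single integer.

0

Target task63 = [t=2, t=4].
task56 [t=273, t=386] → after → no.
task57 [t=140, t=206] → after → no.
task58 [t=84, t=249] → after → no.
task59 [t=166, t=223] → after → no.
task60 [t=329, t=423] → after → no.
task61 [t=34, t=202] → after → no.
task62 [t=164, t=220] → after → no.
task64 [t=242, t=344] → after → no.
task65 [t=68, t=253] → after → no.
Total: 0.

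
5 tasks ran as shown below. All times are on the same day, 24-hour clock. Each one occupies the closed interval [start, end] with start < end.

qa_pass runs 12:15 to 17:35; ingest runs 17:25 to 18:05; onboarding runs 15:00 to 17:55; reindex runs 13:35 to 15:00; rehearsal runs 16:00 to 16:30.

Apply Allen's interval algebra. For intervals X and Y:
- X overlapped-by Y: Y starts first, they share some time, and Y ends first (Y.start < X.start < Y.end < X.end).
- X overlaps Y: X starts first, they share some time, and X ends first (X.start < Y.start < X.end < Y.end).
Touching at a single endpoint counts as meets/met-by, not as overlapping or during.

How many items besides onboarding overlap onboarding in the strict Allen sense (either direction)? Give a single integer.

Target onboarding = [15:00, 17:55].
ingest [17:25, 18:05] → overlapped-by → counts.
qa_pass [12:15, 17:35] → overlaps → counts.
rehearsal [16:00, 16:30] → during → no.
reindex [13:35, 15:00] → meets → no.
Total: 2.

2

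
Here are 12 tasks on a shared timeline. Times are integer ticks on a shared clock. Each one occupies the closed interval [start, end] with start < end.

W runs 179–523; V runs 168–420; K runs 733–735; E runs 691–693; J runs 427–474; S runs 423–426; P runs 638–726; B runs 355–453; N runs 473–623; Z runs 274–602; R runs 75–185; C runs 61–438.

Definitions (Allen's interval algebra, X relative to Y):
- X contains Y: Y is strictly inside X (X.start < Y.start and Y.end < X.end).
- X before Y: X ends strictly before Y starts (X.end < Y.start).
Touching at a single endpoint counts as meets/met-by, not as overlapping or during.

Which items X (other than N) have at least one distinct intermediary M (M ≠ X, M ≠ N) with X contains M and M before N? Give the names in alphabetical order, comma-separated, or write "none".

Target N = [473, 623].
Intermediaries M with M before N: B, C, R, S, V.
Via B — items with X contains B: W, Z.
Via C — items with X contains C: none.
Via R — items with X contains R: C.
Via S — items with X contains S: B, C, W, Z.
Via V — items with X contains V: C.
Union: B, C, W, Z.

B, C, W, Z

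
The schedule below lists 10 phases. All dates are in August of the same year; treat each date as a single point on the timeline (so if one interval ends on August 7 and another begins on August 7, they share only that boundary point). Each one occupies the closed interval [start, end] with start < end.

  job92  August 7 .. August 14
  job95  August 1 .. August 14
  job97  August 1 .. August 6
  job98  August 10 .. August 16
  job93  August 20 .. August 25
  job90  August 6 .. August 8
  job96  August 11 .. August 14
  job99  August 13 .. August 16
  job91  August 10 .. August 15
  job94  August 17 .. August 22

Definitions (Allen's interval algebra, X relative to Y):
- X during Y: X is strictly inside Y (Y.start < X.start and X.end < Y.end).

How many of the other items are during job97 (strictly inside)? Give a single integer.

0

Target job97 = [August 1, August 6].
job90 [August 6, August 8] → met-by → no.
job91 [August 10, August 15] → after → no.
job92 [August 7, August 14] → after → no.
job93 [August 20, August 25] → after → no.
job94 [August 17, August 22] → after → no.
job95 [August 1, August 14] → started-by → no.
job96 [August 11, August 14] → after → no.
job98 [August 10, August 16] → after → no.
job99 [August 13, August 16] → after → no.
Total: 0.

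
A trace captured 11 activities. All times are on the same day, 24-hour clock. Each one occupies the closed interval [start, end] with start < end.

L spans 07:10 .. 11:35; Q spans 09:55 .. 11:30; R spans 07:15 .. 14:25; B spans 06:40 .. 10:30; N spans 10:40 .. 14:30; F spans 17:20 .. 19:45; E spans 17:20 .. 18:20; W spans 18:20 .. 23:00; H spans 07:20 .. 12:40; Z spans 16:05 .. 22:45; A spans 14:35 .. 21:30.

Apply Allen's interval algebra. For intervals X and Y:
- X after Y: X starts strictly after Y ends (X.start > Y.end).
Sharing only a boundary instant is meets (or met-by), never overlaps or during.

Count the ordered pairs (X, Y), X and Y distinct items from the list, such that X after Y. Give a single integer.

31

Checking all 110 ordered pairs for relation 'after'; matching pairs in alphabetical order:
(A, B): A after B ✓
(A, H): A after H ✓
(A, L): A after L ✓
(A, N): A after N ✓
(A, Q): A after Q ✓
(A, R): A after R ✓
(E, B): E after B ✓
(E, H): E after H ✓
(E, L): E after L ✓
(E, N): E after N ✓
(E, Q): E after Q ✓
(E, R): E after R ✓
(F, B): F after B ✓
(F, H): F after H ✓
(F, L): F after L ✓
(F, N): F after N ✓
(F, Q): F after Q ✓
(F, R): F after R ✓
(N, B): N after B ✓
(W, B): W after B ✓
(W, H): W after H ✓
(W, L): W after L ✓
(W, N): W after N ✓
(W, Q): W after Q ✓
... plus 7 further pairs not listed.
Count: 31.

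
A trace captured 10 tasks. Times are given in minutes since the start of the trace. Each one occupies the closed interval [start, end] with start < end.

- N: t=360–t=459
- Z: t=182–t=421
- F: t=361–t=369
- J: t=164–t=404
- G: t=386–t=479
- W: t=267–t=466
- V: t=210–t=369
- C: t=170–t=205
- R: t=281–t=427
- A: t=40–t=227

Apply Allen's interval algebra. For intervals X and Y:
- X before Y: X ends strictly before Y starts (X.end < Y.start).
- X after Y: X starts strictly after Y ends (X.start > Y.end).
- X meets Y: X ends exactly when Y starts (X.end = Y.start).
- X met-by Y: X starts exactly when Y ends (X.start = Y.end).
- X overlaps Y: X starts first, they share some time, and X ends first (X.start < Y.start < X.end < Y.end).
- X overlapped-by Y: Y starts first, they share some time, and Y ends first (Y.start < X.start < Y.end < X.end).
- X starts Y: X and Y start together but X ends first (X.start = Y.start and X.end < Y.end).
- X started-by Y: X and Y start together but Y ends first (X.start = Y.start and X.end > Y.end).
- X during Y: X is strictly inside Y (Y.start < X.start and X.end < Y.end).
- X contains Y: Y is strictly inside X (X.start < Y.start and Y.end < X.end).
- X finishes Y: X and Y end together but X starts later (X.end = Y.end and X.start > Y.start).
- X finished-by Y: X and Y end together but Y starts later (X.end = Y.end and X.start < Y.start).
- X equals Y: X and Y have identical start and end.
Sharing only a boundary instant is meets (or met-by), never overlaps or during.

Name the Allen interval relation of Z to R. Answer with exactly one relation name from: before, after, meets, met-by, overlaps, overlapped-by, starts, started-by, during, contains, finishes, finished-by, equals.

overlaps

Z = [t=182, t=421]; R = [t=281, t=427].
Compare endpoints: Z.start < R.start, Z.start < R.end, Z.end > R.start, Z.end < R.end.
That pattern is 'overlaps'.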